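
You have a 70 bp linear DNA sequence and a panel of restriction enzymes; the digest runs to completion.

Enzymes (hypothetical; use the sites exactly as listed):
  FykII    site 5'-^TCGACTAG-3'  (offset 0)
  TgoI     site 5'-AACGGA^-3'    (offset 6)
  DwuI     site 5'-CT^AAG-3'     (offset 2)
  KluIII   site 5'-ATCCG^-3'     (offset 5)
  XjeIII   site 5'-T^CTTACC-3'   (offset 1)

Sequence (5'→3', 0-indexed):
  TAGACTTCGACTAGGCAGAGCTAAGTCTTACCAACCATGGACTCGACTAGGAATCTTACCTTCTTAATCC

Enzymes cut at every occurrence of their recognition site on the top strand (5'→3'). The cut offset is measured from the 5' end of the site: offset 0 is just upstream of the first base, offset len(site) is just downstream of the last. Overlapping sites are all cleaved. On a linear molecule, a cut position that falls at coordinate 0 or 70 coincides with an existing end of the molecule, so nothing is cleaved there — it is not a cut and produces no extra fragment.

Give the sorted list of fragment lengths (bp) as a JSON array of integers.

Site scan:
  FykII TCGACTAG/0: at [6, 42] ⇒ [6, 42]
  TgoI (AACGGA, off=6): no sites
  DwuI CTAAG/2: at [20] ⇒ [22]
  KluIII (ATCCG, off=5): no sites
  XjeIII TCTTACC/1: at [25, 53] ⇒ [26, 54]

Pooled cuts: [6, 22, 26, 42, 54]

Fragments:
  [0,6): 6 bp
  [6,22): 16 bp
  [22,26): 4 bp
  [26,42): 16 bp
  [42,54): 12 bp
  [54,70): 16 bp

[4,6,12,16,16,16]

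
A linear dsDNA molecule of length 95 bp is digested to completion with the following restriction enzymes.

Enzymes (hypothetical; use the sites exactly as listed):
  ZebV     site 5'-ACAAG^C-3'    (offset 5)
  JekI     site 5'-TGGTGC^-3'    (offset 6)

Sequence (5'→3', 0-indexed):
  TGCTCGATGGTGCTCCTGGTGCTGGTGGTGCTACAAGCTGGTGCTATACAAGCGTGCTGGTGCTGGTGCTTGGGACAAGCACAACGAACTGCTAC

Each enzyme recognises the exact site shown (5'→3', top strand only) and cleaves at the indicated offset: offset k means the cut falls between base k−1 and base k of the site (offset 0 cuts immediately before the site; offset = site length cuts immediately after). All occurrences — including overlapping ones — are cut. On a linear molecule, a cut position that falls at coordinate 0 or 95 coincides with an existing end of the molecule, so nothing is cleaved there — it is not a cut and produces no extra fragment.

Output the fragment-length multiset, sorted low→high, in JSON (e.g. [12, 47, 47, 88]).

Site scan:
  ZebV ACAAGC/5: at [32, 47, 74] ⇒ [37, 52, 79]
  JekI TGGTGC/6: at [7, 16, 25, 38, 57, 63] ⇒ [13, 22, 31, 44, 63, 69]

Pooled cuts: [13, 22, 31, 37, 44, 52, 63, 69, 79]

Fragment lengths:
  [0,13): 13 bp
  [13,22): 9 bp
  [22,31): 9 bp
  [31,37): 6 bp
  [37,44): 7 bp
  [44,52): 8 bp
  [52,63): 11 bp
  [63,69): 6 bp
  [69,79): 10 bp
  [79,95): 16 bp

[6,6,7,8,9,9,10,11,13,16]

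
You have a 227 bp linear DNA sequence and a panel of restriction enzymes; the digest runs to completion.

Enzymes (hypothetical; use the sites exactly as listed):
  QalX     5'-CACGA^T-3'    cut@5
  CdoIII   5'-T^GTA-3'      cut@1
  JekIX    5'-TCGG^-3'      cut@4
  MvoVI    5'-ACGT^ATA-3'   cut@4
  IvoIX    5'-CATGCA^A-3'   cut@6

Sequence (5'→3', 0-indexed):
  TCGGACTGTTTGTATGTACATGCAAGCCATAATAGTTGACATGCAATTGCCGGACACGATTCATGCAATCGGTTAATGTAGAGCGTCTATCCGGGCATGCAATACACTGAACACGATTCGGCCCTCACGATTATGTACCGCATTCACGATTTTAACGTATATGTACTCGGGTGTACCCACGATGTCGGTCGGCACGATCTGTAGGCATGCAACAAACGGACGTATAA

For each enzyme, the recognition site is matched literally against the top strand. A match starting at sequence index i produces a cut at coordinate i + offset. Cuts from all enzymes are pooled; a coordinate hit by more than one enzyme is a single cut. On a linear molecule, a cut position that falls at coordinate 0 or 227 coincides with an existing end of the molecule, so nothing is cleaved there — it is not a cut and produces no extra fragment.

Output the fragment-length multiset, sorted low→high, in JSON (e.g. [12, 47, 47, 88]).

Site scan:
  QalX CACGAT/5: at [54, 111, 125, 144, 177, 192] ⇒ [59, 116, 130, 149, 182, 197]
  CdoIII TGTA/1: at [10, 14, 76, 133, 161, 171, 199] ⇒ [11, 15, 77, 134, 162, 172, 200]
  JekIX TCGG/4: at [0, 68, 117, 166, 184, 188] ⇒ [4, 72, 121, 170, 188, 192]
  MvoVI ACGTATA/4: at [154, 219] ⇒ [158, 223]
  IvoIX CATGCAA/6: at [18, 39, 61, 95, 205] ⇒ [24, 45, 67, 101, 211]

Pooled cuts: [4, 11, 15, 24, 45, 59, 67, 72, 77, 101, 116, 121, 130, 134, 149, 158, 162, 170, 172, 182, 188, 192, 197, 200, 211, 223]

Fragments:
  [0,4): 4 bp
  [4,11): 7 bp
  [11,15): 4 bp
  [15,24): 9 bp
  [24,45): 21 bp
  [45,59): 14 bp
  [59,67): 8 bp
  [67,72): 5 bp
  [72,77): 5 bp
  [77,101): 24 bp
  [101,116): 15 bp
  [116,121): 5 bp
  [121,130): 9 bp
  [130,134): 4 bp
  [134,149): 15 bp
  [149,158): 9 bp
  [158,162): 4 bp
  [162,170): 8 bp
  [170,172): 2 bp
  [172,182): 10 bp
  [182,188): 6 bp
  [188,192): 4 bp
  [192,197): 5 bp
  [197,200): 3 bp
  [200,211): 11 bp
  [211,223): 12 bp
  [223,227): 4 bp

[2,3,4,4,4,4,4,4,5,5,5,5,6,7,8,8,9,9,9,10,11,12,14,15,15,21,24]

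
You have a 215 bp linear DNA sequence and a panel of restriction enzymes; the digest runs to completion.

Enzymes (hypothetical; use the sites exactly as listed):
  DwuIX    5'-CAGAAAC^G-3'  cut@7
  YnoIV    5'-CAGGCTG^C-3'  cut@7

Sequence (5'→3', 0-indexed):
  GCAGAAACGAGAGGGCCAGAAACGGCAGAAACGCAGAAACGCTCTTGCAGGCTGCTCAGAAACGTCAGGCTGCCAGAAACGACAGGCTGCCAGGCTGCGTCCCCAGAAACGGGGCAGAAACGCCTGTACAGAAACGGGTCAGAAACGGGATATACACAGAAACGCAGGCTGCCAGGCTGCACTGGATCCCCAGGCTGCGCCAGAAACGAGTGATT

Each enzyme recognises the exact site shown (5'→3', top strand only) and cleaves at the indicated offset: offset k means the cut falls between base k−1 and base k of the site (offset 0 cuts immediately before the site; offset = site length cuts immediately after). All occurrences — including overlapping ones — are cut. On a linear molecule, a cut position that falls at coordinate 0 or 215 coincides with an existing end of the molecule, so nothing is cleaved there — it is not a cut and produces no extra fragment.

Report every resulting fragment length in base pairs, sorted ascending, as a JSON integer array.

Per-enzyme occurrences:
  DwuIX CAGAAACG/7: at [1, 16, 25, 33, 56, 73, 103, 114, 128, 139, 156, 200] ⇒ [8, 23, 32, 40, 63, 80, 110, 121, 135, 146, 163, 207]
  YnoIV CAGGCTGC/7: at [47, 65, 82, 90, 164, 172, 190] ⇒ [54, 72, 89, 97, 171, 179, 197]

Pooled cuts: [8, 23, 32, 40, 54, 63, 72, 80, 89, 97, 110, 121, 135, 146, 163, 171, 179, 197, 207]

Fragments:
  [0,8): 8 bp
  [8,23): 15 bp
  [23,32): 9 bp
  [32,40): 8 bp
  [40,54): 14 bp
  [54,63): 9 bp
  [63,72): 9 bp
  [72,80): 8 bp
  [80,89): 9 bp
  [89,97): 8 bp
  [97,110): 13 bp
  [110,121): 11 bp
  [121,135): 14 bp
  [135,146): 11 bp
  [146,163): 17 bp
  [163,171): 8 bp
  [171,179): 8 bp
  [179,197): 18 bp
  [197,207): 10 bp
  [207,215): 8 bp

[8,8,8,8,8,8,8,9,9,9,9,10,11,11,13,14,14,15,17,18]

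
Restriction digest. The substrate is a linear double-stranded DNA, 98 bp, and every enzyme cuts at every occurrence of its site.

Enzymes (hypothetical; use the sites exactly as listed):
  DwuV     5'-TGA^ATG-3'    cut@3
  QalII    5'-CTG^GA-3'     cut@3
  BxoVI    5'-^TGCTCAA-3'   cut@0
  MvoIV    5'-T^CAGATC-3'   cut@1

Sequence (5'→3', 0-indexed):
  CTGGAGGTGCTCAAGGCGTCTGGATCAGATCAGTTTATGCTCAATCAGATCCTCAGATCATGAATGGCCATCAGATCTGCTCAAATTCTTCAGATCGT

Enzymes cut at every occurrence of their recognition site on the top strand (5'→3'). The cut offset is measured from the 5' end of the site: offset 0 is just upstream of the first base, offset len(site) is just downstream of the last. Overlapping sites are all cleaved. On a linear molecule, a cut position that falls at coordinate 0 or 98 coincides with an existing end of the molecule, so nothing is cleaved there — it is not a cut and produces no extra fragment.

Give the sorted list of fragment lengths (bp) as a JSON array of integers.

Scan for sites:
  DwuV (TGAATG, off=3): starts [60] → cuts [63]
  QalII (CTGGA, off=3): starts [0, 19] → cuts [3, 22]
  BxoVI (TGCTCAA, off=0): starts [7, 37, 77] → cuts [7, 37, 77]
  MvoIV (TCAGATC, off=1): starts [24, 44, 52, 70, 89] → cuts [25, 45, 53, 71, 90]

Pooled cuts: [3, 7, 22, 25, 37, 45, 53, 63, 71, 77, 90]

Fragment lengths:
  [0,3): 3 bp
  [3,7): 4 bp
  [7,22): 15 bp
  [22,25): 3 bp
  [25,37): 12 bp
  [37,45): 8 bp
  [45,53): 8 bp
  [53,63): 10 bp
  [63,71): 8 bp
  [71,77): 6 bp
  [77,90): 13 bp
  [90,98): 8 bp

[3,3,4,6,8,8,8,8,10,12,13,15]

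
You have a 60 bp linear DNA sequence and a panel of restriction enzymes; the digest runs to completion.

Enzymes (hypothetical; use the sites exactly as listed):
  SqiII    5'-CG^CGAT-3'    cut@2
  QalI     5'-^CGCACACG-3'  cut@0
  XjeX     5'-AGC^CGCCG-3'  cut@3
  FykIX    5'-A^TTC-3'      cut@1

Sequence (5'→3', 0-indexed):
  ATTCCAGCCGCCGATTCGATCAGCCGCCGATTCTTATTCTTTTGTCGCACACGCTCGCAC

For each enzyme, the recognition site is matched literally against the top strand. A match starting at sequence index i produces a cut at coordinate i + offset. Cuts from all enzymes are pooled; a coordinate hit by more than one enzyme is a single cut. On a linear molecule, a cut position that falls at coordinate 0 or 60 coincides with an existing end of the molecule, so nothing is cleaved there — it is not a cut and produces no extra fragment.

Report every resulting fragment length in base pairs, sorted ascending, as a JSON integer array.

Scan for sites:
  SqiII (CGCGAT, off=2): no sites
  QalI CGCACACG/0: at [45] ⇒ [45]
  XjeX AGCCGCCG/3: at [5, 21] ⇒ [8, 24]
  FykIX ATTC/1: at [0, 13, 29, 35] ⇒ [1, 14, 30, 36]

All cut coordinates (distinct, sorted): [1, 8, 14, 24, 30, 36, 45]

Fragments:
  [0,1): 1 bp
  [1,8): 7 bp
  [8,14): 6 bp
  [14,24): 10 bp
  [24,30): 6 bp
  [30,36): 6 bp
  [36,45): 9 bp
  [45,60): 15 bp

[1,6,6,6,7,9,10,15]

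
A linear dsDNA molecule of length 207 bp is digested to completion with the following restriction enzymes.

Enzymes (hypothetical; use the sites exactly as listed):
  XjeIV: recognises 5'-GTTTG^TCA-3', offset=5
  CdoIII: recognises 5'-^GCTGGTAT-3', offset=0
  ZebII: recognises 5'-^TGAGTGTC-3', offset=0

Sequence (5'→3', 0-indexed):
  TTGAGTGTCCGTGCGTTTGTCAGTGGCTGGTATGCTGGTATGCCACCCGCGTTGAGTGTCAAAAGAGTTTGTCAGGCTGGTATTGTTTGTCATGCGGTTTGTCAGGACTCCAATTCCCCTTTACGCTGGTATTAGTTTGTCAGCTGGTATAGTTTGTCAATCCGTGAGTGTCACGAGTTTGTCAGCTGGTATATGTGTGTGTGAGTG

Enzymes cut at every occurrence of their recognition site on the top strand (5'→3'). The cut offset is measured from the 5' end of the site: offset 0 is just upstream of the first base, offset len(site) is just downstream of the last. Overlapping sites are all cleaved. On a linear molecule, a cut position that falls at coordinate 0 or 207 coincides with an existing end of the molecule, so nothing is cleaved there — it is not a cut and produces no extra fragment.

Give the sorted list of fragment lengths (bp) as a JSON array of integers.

Site scan:
  XjeIV (GTTTGTCA, off=5): starts [14, 66, 84, 96, 134, 151, 176] → cuts [19, 71, 89, 101, 139, 156, 181]
  CdoIII (GCTGGTAT, off=0): starts [25, 33, 75, 124, 142, 184] → cuts [25, 33, 75, 124, 142, 184]
  ZebII (TGAGTGTC, off=0): starts [1, 52, 164] → cuts [1, 52, 164]

All cut coordinates (distinct, sorted): [1, 19, 25, 33, 52, 71, 75, 89, 101, 124, 139, 142, 156, 164, 181, 184]

Fragments:
  [0,1): 1 bp
  [1,19): 18 bp
  [19,25): 6 bp
  [25,33): 8 bp
  [33,52): 19 bp
  [52,71): 19 bp
  [71,75): 4 bp
  [75,89): 14 bp
  [89,101): 12 bp
  [101,124): 23 bp
  [124,139): 15 bp
  [139,142): 3 bp
  [142,156): 14 bp
  [156,164): 8 bp
  [164,181): 17 bp
  [181,184): 3 bp
  [184,207): 23 bp

[1,3,3,4,6,8,8,12,14,14,15,17,18,19,19,23,23]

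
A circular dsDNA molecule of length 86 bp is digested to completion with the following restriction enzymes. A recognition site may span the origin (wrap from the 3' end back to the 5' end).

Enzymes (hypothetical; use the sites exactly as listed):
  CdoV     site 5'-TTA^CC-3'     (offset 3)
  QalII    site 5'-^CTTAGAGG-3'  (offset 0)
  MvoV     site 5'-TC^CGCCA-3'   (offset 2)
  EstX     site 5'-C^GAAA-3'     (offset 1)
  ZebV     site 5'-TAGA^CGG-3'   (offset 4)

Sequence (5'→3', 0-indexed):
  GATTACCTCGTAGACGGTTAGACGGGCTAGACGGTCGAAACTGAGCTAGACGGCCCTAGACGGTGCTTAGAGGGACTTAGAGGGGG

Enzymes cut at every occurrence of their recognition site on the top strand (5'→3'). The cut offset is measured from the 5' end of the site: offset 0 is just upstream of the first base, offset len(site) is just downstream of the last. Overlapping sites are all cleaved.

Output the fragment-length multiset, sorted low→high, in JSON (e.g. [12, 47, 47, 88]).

Scan for sites:
  CdoV (TTACC, off=3): starts [2] → cuts [5]
  QalII (CTTAGAGG, off=0): starts [65, 75] → cuts [65, 75]
  MvoV (TCCGCCA, off=2): no sites
  EstX (CGAAA, off=1): starts [35] → cuts [36]
  ZebV (TAGACGG, off=4): starts [10, 18, 27, 46, 56] → cuts [14, 22, 31, 50, 60]

Pooled cuts: [5, 14, 22, 31, 36, 50, 60, 65, 75]

Fragment lengths:
  5→14: 9 bp
  14→22: 8 bp
  22→31: 9 bp
  31→36: 5 bp
  36→50: 14 bp
  50→60: 10 bp
  60→65: 5 bp
  65→75: 10 bp
  75→5 (wrap): 86-75+5 = 16 bp

[5,5,8,9,9,10,10,14,16]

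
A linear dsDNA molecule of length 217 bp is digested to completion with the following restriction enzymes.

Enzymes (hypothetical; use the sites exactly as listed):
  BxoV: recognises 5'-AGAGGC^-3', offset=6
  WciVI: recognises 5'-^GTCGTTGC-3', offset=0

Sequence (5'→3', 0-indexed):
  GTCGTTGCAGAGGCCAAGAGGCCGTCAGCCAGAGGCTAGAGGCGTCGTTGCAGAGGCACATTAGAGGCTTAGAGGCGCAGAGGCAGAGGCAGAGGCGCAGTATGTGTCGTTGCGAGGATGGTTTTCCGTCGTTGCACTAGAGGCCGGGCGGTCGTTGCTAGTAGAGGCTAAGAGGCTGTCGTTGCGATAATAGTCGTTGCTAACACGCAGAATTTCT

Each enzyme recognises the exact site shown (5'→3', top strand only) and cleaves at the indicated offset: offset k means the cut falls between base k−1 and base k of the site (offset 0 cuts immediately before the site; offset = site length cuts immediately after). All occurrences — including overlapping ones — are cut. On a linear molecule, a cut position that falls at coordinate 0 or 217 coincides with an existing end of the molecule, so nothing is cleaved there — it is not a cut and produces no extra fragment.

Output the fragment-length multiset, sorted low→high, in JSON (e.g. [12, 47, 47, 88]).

Scan for sites:
  BxoV (AGAGGC, off=6): starts [8, 16, 30, 37, 51, 62, 70, 78, 84, 90, 138, 162, 170] → cuts [14, 22, 36, 43, 57, 68, 76, 84, 90, 96, 144, 168, 176]
  WciVI (GTCGTTGC, off=0): starts [0, 43, 105, 127, 150, 177, 192] → cuts [43, 105, 127, 150, 177, 192] (position 0 is a terminus of the linear molecule — no cut)

Pooled cuts: [14, 22, 36, 43, 57, 68, 76, 84, 90, 96, 105, 127, 144, 150, 168, 176, 177, 192]

Fragments:
  [0,14): 14 bp
  [14,22): 8 bp
  [22,36): 14 bp
  [36,43): 7 bp
  [43,57): 14 bp
  [57,68): 11 bp
  [68,76): 8 bp
  [76,84): 8 bp
  [84,90): 6 bp
  [90,96): 6 bp
  [96,105): 9 bp
  [105,127): 22 bp
  [127,144): 17 bp
  [144,150): 6 bp
  [150,168): 18 bp
  [168,176): 8 bp
  [176,177): 1 bp
  [177,192): 15 bp
  [192,217): 25 bp

[1,6,6,6,7,8,8,8,8,9,11,14,14,14,15,17,18,22,25]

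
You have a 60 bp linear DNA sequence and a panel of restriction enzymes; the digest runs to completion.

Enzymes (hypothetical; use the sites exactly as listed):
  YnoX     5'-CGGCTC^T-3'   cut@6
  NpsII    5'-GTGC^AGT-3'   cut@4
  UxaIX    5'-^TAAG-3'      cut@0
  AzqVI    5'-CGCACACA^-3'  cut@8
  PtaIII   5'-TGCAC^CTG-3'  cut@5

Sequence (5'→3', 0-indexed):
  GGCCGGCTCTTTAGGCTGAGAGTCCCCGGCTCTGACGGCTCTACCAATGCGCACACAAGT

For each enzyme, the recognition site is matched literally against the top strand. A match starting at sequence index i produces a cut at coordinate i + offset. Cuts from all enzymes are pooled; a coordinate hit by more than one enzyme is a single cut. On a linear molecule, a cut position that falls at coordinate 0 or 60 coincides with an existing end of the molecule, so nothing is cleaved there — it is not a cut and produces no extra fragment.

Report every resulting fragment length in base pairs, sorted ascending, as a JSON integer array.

[3,9,9,16,23]

Scan for sites:
  YnoX CGGCTCT/6: at [3, 26, 35] ⇒ [9, 32, 41]
  NpsII (GTGCAGT, off=4): no sites
  UxaIX (TAAG, off=0): no sites
  AzqVI CGCACACA/8: at [49] ⇒ [57]
  PtaIII (TGCACCTG, off=5): no sites

All cut coordinates (distinct, sorted): [9, 32, 41, 57]

Fragments:
  [0,9): 9 bp
  [9,32): 23 bp
  [32,41): 9 bp
  [41,57): 16 bp
  [57,60): 3 bp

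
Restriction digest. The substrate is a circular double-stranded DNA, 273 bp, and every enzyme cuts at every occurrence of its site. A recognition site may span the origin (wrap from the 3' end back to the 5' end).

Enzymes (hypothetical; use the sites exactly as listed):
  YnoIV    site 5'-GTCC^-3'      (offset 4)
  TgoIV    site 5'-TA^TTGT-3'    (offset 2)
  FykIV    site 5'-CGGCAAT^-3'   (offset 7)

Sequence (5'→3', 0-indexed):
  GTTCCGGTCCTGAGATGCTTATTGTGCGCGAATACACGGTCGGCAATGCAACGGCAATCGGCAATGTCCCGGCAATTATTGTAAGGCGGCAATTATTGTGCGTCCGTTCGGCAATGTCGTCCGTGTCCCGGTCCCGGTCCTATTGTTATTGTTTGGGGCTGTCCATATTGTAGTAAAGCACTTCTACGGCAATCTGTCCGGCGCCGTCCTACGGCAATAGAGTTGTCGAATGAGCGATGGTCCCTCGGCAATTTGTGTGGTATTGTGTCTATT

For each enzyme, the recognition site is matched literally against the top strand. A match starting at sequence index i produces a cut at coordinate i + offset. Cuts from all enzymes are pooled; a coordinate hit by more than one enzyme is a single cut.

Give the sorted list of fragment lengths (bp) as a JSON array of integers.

Per-enzyme occurrences:
  YnoIV GTCC/4: at [6, 65, 101, 118, 124, 130, 136, 160, 195, 205, 239] ⇒ [10, 69, 105, 122, 128, 134, 140, 164, 199, 209, 243]
  TgoIV TATTGT/2: at [19, 76, 93, 140, 146, 165, 260, 269] ⇒ [21, 78, 95, 142, 148, 167, 262, 271]
  FykIV CGGCAAT/7: at [40, 51, 58, 69, 86, 108, 186, 211, 245] ⇒ [47, 58, 65, 76, 93, 115, 193, 218, 252]

Pooled cuts: [10, 21, 47, 58, 65, 69, 76, 78, 93, 95, 105, 115, 122, 128, 134, 140, 142, 148, 164, 167, 193, 199, 209, 218, 243, 252, 262, 271]

Fragments:
  10→21: 11 bp
  21→47: 26 bp
  47→58: 11 bp
  58→65: 7 bp
  65→69: 4 bp
  69→76: 7 bp
  76→78: 2 bp
  78→93: 15 bp
  93→95: 2 bp
  95→105: 10 bp
  105→115: 10 bp
  115→122: 7 bp
  122→128: 6 bp
  128→134: 6 bp
  134→140: 6 bp
  140→142: 2 bp
  142→148: 6 bp
  148→164: 16 bp
  164→167: 3 bp
  167→193: 26 bp
  193→199: 6 bp
  199→209: 10 bp
  209→218: 9 bp
  218→243: 25 bp
  243→252: 9 bp
  252→262: 10 bp
  262→271: 9 bp
  271→10 (wrap): 273-271+10 = 12 bp

[2,2,2,3,4,6,6,6,6,6,7,7,7,9,9,9,10,10,10,10,11,11,12,15,16,25,26,26]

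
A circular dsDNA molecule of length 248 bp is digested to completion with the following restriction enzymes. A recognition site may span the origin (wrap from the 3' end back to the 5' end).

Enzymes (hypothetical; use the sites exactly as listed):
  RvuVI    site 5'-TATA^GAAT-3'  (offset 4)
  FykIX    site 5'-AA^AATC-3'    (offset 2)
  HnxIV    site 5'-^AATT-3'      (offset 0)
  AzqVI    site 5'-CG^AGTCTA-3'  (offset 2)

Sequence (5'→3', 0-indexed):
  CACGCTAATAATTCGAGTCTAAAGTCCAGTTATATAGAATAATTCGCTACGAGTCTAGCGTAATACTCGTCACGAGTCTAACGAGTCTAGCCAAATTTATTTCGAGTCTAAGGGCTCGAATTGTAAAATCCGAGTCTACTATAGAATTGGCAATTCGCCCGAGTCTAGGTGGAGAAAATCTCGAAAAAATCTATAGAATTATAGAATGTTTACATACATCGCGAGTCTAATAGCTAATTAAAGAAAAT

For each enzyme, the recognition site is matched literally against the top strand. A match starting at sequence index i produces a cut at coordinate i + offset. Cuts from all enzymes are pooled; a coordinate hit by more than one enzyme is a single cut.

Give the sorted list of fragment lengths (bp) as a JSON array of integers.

[1,1,4,6,6,7,7,8,8,9,10,10,10,11,11,11,11,12,12,14,15,20,21,23]

Per-enzyme occurrences:
  RvuVI (TATAGAAT, off=4): starts [32, 139, 191, 199] → cuts [36, 143, 195, 203]
  FykIX (AAAATC, off=2): starts [124, 174, 185, 243] → cuts [126, 176, 187, 245]
  HnxIV (AATT, off=0): starts [9, 40, 93, 118, 144, 151, 196, 235] → cuts [9, 40, 93, 118, 144, 151, 196, 235]
  AzqVI (CGAGTCTA, off=2): starts [13, 49, 72, 81, 102, 130, 159, 221] → cuts [15, 51, 74, 83, 104, 132, 161, 223]

Pooled cuts: [9, 15, 36, 40, 51, 74, 83, 93, 104, 118, 126, 132, 143, 144, 151, 161, 176, 187, 195, 196, 203, 223, 235, 245]

Fragment lengths:
  9→15: 6 bp
  15→36: 21 bp
  36→40: 4 bp
  40→51: 11 bp
  51→74: 23 bp
  74→83: 9 bp
  83→93: 10 bp
  93→104: 11 bp
  104→118: 14 bp
  118→126: 8 bp
  126→132: 6 bp
  132→143: 11 bp
  143→144: 1 bp
  144→151: 7 bp
  151→161: 10 bp
  161→176: 15 bp
  176→187: 11 bp
  187→195: 8 bp
  195→196: 1 bp
  196→203: 7 bp
  203→223: 20 bp
  223→235: 12 bp
  235→245: 10 bp
  245→9 (wrap): 248-245+9 = 12 bp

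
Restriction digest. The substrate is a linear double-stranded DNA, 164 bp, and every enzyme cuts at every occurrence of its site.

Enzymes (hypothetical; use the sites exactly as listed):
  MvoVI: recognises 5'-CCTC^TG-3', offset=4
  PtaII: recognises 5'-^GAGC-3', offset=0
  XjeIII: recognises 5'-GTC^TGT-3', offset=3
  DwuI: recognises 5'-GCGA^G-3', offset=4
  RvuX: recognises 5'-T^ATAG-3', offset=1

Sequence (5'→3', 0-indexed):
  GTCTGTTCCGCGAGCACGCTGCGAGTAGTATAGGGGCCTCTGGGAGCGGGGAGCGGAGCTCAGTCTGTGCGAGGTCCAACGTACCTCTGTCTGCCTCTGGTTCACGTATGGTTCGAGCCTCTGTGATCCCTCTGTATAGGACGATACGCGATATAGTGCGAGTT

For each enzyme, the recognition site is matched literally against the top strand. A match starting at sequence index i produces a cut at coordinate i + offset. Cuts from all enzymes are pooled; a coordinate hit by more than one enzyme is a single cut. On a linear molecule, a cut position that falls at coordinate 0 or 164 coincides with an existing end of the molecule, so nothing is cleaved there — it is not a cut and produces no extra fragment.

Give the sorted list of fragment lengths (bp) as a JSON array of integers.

[2,3,3,3,3,5,5,7,7,7,8,9,10,10,11,11,11,15,17,17]

Scan for sites:
  MvoVI CCTCTG/4: at [36, 83, 93, 117, 128] ⇒ [40, 87, 97, 121, 132]
  PtaII GAGC/0: at [11, 43, 50, 55, 114] ⇒ [11, 43, 50, 55, 114]
  XjeIII GTCTGT/3: at [0, 62] ⇒ [3, 65]
  DwuI GCGAG/4: at [9, 20, 68, 157] ⇒ [13, 24, 72, 161]
  RvuX TATAG/1: at [28, 134, 151] ⇒ [29, 135, 152]

All cut coordinates (distinct, sorted): [3, 11, 13, 24, 29, 40, 43, 50, 55, 65, 72, 87, 97, 114, 121, 132, 135, 152, 161]

Fragments:
  [0,3): 3 bp
  [3,11): 8 bp
  [11,13): 2 bp
  [13,24): 11 bp
  [24,29): 5 bp
  [29,40): 11 bp
  [40,43): 3 bp
  [43,50): 7 bp
  [50,55): 5 bp
  [55,65): 10 bp
  [65,72): 7 bp
  [72,87): 15 bp
  [87,97): 10 bp
  [97,114): 17 bp
  [114,121): 7 bp
  [121,132): 11 bp
  [132,135): 3 bp
  [135,152): 17 bp
  [152,161): 9 bp
  [161,164): 3 bp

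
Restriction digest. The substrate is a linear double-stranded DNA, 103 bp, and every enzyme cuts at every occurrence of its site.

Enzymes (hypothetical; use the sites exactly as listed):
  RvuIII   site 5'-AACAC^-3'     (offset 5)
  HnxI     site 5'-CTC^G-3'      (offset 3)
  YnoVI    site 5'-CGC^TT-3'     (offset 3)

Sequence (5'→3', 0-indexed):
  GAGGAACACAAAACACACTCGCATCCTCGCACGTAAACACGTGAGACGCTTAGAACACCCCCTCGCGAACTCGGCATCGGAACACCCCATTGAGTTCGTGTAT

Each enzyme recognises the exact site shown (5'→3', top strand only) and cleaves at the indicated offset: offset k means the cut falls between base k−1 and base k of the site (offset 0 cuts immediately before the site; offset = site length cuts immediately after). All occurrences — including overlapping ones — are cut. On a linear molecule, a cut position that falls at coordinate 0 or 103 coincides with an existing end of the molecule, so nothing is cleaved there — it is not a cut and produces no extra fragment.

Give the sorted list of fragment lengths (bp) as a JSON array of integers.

[4,6,7,8,8,9,9,9,12,13,18]

Site scan:
  RvuIII (AACAC, off=5): starts [4, 11, 35, 53, 80] → cuts [9, 16, 40, 58, 85]
  HnxI (CTCG, off=3): starts [17, 25, 61, 69] → cuts [20, 28, 64, 72]
  YnoVI (CGCTT, off=3): starts [46] → cuts [49]

All cut coordinates (distinct, sorted): [9, 16, 20, 28, 40, 49, 58, 64, 72, 85]

Fragments:
  [0,9): 9 bp
  [9,16): 7 bp
  [16,20): 4 bp
  [20,28): 8 bp
  [28,40): 12 bp
  [40,49): 9 bp
  [49,58): 9 bp
  [58,64): 6 bp
  [64,72): 8 bp
  [72,85): 13 bp
  [85,103): 18 bp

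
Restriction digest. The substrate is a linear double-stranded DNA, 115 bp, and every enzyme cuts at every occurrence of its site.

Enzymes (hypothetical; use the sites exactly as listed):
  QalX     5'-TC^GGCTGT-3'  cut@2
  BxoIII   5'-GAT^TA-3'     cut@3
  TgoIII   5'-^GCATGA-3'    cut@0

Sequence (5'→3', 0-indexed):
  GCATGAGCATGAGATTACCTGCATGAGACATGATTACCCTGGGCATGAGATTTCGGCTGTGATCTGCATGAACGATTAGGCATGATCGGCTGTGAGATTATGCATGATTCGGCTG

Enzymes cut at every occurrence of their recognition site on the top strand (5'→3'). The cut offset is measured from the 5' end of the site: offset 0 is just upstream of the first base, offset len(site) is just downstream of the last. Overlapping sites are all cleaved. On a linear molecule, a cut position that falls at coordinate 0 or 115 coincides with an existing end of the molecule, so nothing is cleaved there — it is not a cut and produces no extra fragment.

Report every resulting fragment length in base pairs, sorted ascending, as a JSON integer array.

Scan for sites:
  QalX (TCGGCTGT, off=2): starts [52, 85] → cuts [54, 87]
  BxoIII (GATTA, off=3): starts [12, 31, 73, 95] → cuts [15, 34, 76, 98]
  TgoIII (GCATGA, off=0): starts [0, 6, 20, 42, 65, 79, 101] → cuts [6, 20, 42, 65, 79, 101] (position 0 is a terminus of the linear molecule — no cut)

Pooled cuts: [6, 15, 20, 34, 42, 54, 65, 76, 79, 87, 98, 101]

Fragment lengths:
  [0,6): 6 bp
  [6,15): 9 bp
  [15,20): 5 bp
  [20,34): 14 bp
  [34,42): 8 bp
  [42,54): 12 bp
  [54,65): 11 bp
  [65,76): 11 bp
  [76,79): 3 bp
  [79,87): 8 bp
  [87,98): 11 bp
  [98,101): 3 bp
  [101,115): 14 bp

[3,3,5,6,8,8,9,11,11,11,12,14,14]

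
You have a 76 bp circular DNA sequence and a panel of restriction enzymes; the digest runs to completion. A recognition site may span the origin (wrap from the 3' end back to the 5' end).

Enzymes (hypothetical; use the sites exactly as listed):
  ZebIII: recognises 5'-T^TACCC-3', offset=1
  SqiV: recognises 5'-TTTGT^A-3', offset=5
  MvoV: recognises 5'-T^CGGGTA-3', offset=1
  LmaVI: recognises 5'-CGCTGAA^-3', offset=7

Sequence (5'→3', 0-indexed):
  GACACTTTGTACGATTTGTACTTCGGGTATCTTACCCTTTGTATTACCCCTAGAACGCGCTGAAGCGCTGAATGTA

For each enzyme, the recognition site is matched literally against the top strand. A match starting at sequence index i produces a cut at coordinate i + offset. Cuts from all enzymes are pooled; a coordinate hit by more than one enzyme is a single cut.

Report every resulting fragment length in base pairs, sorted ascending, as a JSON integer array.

Scan for sites:
  ZebIII (TTACCC, off=1): starts [31, 43] → cuts [32, 44]
  SqiV (TTTGTA, off=5): starts [5, 14, 37] → cuts [10, 19, 42]
  MvoV (TCGGGTA, off=1): starts [22] → cuts [23]
  LmaVI (CGCTGAA, off=7): starts [57, 65] → cuts [64, 72]

Pooled cuts: [10, 19, 23, 32, 42, 44, 64, 72]

Fragments:
  10→19: 9 bp
  19→23: 4 bp
  23→32: 9 bp
  32→42: 10 bp
  42→44: 2 bp
  44→64: 20 bp
  64→72: 8 bp
  72→10 (wrap): 76-72+10 = 14 bp

[2,4,8,9,9,10,14,20]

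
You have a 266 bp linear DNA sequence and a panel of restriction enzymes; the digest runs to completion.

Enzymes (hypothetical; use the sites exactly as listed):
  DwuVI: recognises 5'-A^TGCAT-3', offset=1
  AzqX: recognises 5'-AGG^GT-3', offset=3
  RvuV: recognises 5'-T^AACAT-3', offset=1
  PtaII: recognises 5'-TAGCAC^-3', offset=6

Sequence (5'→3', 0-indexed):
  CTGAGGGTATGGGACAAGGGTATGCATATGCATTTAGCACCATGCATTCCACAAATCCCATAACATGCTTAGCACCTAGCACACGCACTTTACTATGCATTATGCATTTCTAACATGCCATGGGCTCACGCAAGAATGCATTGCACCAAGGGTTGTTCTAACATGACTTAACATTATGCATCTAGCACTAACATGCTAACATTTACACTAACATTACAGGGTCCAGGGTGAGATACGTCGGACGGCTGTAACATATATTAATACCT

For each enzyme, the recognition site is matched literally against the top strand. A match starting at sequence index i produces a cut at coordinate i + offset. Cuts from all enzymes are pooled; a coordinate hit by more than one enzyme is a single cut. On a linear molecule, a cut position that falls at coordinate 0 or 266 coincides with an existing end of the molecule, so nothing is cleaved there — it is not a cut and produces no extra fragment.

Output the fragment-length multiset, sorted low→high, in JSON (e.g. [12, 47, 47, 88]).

[1,2,3,6,6,7,7,7,7,8,8,9,10,11,12,12,12,13,13,14,15,17,19,22,25]

Scan for sites:
  DwuVI ATGCAT/1: at [21, 27, 41, 94, 101, 135, 175] ⇒ [22, 28, 42, 95, 102, 136, 176]
  AzqX AGGGT/3: at [3, 16, 148, 217, 224] ⇒ [6, 19, 151, 220, 227]
  RvuV TAACAT/1: at [60, 110, 158, 168, 188, 196, 208, 248] ⇒ [61, 111, 159, 169, 189, 197, 209, 249]
  PtaII TAGCAC/6: at [34, 69, 76, 182] ⇒ [40, 75, 82, 188]

All cut coordinates (distinct, sorted): [6, 19, 22, 28, 40, 42, 61, 75, 82, 95, 102, 111, 136, 151, 159, 169, 176, 188, 189, 197, 209, 220, 227, 249]

Fragment lengths:
  [0,6): 6 bp
  [6,19): 13 bp
  [19,22): 3 bp
  [22,28): 6 bp
  [28,40): 12 bp
  [40,42): 2 bp
  [42,61): 19 bp
  [61,75): 14 bp
  [75,82): 7 bp
  [82,95): 13 bp
  [95,102): 7 bp
  [102,111): 9 bp
  [111,136): 25 bp
  [136,151): 15 bp
  [151,159): 8 bp
  [159,169): 10 bp
  [169,176): 7 bp
  [176,188): 12 bp
  [188,189): 1 bp
  [189,197): 8 bp
  [197,209): 12 bp
  [209,220): 11 bp
  [220,227): 7 bp
  [227,249): 22 bp
  [249,266): 17 bp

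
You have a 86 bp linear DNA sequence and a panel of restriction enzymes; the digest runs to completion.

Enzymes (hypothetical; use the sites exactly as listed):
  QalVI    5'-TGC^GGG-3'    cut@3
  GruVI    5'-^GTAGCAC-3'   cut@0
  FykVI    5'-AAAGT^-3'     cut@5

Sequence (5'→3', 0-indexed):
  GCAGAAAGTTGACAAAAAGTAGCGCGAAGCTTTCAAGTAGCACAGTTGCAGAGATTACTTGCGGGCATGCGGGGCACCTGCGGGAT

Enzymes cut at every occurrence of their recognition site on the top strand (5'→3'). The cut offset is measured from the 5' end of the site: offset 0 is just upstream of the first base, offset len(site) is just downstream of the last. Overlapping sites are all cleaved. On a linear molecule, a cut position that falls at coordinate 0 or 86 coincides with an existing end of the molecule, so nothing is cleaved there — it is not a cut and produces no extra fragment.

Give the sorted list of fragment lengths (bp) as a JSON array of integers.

Site scan:
  QalVI (TGCGGG, off=3): starts [59, 67, 78] → cuts [62, 70, 81]
  GruVI (GTAGCAC, off=0): starts [36] → cuts [36]
  FykVI (AAAGT, off=5): starts [4, 15] → cuts [9, 20]

All cut coordinates (distinct, sorted): [9, 20, 36, 62, 70, 81]

Fragments:
  [0,9): 9 bp
  [9,20): 11 bp
  [20,36): 16 bp
  [36,62): 26 bp
  [62,70): 8 bp
  [70,81): 11 bp
  [81,86): 5 bp

[5,8,9,11,11,16,26]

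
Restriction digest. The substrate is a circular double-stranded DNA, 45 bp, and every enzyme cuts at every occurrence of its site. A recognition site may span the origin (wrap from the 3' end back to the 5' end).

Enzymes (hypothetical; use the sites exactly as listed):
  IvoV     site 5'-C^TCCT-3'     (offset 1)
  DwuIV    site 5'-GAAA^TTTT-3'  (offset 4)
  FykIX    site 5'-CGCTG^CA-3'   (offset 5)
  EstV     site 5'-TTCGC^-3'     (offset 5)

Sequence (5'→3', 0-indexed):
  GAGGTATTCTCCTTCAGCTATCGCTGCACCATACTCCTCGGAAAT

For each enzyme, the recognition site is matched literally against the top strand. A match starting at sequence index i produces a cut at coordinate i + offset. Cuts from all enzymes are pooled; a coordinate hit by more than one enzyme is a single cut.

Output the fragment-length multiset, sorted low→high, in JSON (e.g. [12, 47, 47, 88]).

[8,17,20]

Site scan:
  IvoV (CTCCT, off=1): starts [8, 33] → cuts [9, 34]
  DwuIV (GAAATTTT, off=4): no sites
  FykIX (CGCTGCA, off=5): starts [21] → cuts [26]
  EstV (TTCGC, off=5): no sites

All cut coordinates (distinct, sorted): [9, 26, 34]

Fragment lengths:
  9→26: 17 bp
  26→34: 8 bp
  34→9 (wrap): 45-34+9 = 20 bp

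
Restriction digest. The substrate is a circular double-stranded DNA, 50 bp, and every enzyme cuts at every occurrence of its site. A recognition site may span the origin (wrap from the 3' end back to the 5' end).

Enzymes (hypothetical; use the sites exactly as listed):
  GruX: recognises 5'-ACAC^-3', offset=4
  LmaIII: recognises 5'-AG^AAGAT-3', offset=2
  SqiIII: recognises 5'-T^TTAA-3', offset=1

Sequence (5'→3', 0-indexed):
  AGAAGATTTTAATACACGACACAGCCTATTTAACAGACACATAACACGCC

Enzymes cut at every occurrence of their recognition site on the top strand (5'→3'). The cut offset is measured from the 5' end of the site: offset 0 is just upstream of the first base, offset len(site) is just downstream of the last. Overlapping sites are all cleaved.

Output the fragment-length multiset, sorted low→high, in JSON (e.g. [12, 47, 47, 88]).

Scan for sites:
  GruX (ACAC, off=4): starts [13, 18, 36, 43] → cuts [17, 22, 40, 47]
  LmaIII (AGAAGAT, off=2): starts [0] → cuts [2]
  SqiIII (TTTAA, off=1): starts [7, 28] → cuts [8, 29]

All cut coordinates (distinct, sorted): [2, 8, 17, 22, 29, 40, 47]

Fragments:
  2→8: 6 bp
  8→17: 9 bp
  17→22: 5 bp
  22→29: 7 bp
  29→40: 11 bp
  40→47: 7 bp
  47→2 (wrap): 50-47+2 = 5 bp

[5,5,6,7,7,9,11]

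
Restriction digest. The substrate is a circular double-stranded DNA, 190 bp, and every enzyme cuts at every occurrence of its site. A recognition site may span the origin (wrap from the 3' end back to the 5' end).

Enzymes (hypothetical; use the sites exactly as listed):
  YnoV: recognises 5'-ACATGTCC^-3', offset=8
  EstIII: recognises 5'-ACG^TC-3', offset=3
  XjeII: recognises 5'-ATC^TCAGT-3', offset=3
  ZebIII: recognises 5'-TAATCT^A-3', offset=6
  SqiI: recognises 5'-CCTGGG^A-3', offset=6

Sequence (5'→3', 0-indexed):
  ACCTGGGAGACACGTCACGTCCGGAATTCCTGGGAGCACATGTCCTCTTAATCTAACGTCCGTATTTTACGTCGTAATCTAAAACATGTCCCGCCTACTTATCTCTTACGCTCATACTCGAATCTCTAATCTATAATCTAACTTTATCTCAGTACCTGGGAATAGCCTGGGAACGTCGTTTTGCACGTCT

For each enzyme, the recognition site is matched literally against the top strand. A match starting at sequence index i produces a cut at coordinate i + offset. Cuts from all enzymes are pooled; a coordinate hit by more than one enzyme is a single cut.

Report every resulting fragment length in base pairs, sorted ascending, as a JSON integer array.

Scan for sites:
  YnoV ACATGTCC/8: at [37, 83] ⇒ [45, 91]
  EstIII ACGTC/3: at [11, 16, 55, 68, 172, 184] ⇒ [14, 19, 58, 71, 175, 187]
  XjeII ATCTCAGT/3: at [145] ⇒ [148]
  ZebIII TAATCTA/6: at [48, 74, 126, 133] ⇒ [54, 80, 132, 139]
  SqiI CCTGGGA/6: at [1, 28, 154, 165] ⇒ [7, 34, 160, 171]

All cut coordinates (distinct, sorted): [7, 14, 19, 34, 45, 54, 58, 71, 80, 91, 132, 139, 148, 160, 171, 175, 187]

Fragments:
  7→14: 7 bp
  14→19: 5 bp
  19→34: 15 bp
  34→45: 11 bp
  45→54: 9 bp
  54→58: 4 bp
  58→71: 13 bp
  71→80: 9 bp
  80→91: 11 bp
  91→132: 41 bp
  132→139: 7 bp
  139→148: 9 bp
  148→160: 12 bp
  160→171: 11 bp
  171→175: 4 bp
  175→187: 12 bp
  187→7 (wrap): 190-187+7 = 10 bp

[4,4,5,7,7,9,9,9,10,11,11,11,12,12,13,15,41]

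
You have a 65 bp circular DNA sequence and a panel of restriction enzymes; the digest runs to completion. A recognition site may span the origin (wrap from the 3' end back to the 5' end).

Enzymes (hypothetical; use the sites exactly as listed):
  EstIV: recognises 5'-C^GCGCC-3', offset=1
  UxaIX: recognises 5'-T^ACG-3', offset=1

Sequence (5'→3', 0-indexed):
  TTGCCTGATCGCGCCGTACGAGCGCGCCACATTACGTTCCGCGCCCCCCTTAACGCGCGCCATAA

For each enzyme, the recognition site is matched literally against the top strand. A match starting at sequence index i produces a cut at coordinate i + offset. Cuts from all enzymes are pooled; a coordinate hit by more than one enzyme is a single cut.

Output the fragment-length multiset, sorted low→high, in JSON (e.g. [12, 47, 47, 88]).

Per-enzyme occurrences:
  EstIV (CGCGCC, off=1): starts [9, 22, 39, 55] → cuts [10, 23, 40, 56]
  UxaIX (TACG, off=1): starts [16, 32] → cuts [17, 33]

All cut coordinates (distinct, sorted): [10, 17, 23, 33, 40, 56]

Fragment lengths:
  10→17: 7 bp
  17→23: 6 bp
  23→33: 10 bp
  33→40: 7 bp
  40→56: 16 bp
  56→10 (wrap): 65-56+10 = 19 bp

[6,7,7,10,16,19]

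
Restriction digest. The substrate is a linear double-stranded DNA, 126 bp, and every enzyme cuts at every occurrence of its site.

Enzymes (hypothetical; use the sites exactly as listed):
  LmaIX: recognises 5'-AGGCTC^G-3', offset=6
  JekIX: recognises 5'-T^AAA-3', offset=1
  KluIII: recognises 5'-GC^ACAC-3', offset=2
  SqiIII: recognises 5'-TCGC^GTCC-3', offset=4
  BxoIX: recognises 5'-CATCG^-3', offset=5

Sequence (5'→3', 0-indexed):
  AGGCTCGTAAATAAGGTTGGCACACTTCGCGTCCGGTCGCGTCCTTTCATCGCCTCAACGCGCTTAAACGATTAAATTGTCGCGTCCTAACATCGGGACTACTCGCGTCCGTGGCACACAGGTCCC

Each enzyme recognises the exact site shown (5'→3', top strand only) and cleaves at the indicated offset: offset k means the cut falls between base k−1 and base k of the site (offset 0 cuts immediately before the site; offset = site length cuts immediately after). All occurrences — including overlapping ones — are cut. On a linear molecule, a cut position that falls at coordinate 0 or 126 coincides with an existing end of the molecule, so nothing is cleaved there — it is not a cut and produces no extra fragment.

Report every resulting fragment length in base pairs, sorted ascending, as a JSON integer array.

Per-enzyme occurrences:
  LmaIX AGGCTCG/6: at [0] ⇒ [6]
  JekIX TAAA/1: at [7, 64, 72] ⇒ [8, 65, 73]
  KluIII GCACAC/2: at [19, 113] ⇒ [21, 115]
  SqiIII TCGCGTCC/4: at [26, 36, 79, 102] ⇒ [30, 40, 83, 106]
  BxoIX CATCG/5: at [47, 90] ⇒ [52, 95]

Pooled cuts: [6, 8, 21, 30, 40, 52, 65, 73, 83, 95, 106, 115]

Fragment lengths:
  [0,6): 6 bp
  [6,8): 2 bp
  [8,21): 13 bp
  [21,30): 9 bp
  [30,40): 10 bp
  [40,52): 12 bp
  [52,65): 13 bp
  [65,73): 8 bp
  [73,83): 10 bp
  [83,95): 12 bp
  [95,106): 11 bp
  [106,115): 9 bp
  [115,126): 11 bp

[2,6,8,9,9,10,10,11,11,12,12,13,13]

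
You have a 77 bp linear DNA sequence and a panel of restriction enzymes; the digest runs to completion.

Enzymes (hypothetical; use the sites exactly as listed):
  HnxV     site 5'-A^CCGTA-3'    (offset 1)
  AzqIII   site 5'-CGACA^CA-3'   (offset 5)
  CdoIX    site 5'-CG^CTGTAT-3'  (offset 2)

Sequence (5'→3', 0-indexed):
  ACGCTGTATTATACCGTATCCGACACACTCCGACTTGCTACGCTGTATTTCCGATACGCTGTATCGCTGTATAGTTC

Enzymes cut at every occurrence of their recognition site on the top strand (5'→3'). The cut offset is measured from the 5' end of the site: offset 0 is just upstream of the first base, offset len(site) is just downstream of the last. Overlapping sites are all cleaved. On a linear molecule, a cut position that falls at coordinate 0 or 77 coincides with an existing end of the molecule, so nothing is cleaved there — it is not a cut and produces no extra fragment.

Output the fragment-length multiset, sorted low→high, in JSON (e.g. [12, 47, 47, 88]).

Scan for sites:
  HnxV (ACCGTA, off=1): starts [12] → cuts [13]
  AzqIII (CGACACA, off=5): starts [20] → cuts [25]
  CdoIX (CGCTGTAT, off=2): starts [1, 40, 56, 64] → cuts [3, 42, 58, 66]

Pooled cuts: [3, 13, 25, 42, 58, 66]

Fragments:
  [0,3): 3 bp
  [3,13): 10 bp
  [13,25): 12 bp
  [25,42): 17 bp
  [42,58): 16 bp
  [58,66): 8 bp
  [66,77): 11 bp

[3,8,10,11,12,16,17]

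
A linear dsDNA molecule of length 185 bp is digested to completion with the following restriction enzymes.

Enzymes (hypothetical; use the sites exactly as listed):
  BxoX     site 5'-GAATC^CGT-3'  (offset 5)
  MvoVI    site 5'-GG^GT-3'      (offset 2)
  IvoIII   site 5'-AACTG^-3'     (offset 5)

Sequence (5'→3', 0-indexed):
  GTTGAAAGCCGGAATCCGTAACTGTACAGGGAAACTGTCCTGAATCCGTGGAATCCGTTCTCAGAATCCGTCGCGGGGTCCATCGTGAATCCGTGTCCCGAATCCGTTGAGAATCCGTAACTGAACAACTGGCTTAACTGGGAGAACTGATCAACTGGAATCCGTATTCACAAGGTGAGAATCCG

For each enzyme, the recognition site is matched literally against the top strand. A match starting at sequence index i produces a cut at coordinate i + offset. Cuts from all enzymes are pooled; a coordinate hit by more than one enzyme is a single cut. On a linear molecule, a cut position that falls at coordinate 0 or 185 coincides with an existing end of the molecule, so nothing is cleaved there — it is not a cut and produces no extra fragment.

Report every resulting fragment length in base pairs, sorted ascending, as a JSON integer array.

[5,8,8,8,8,9,9,9,9,9,11,13,13,13,14,16,23]

Scan for sites:
  BxoX GAATCCGT/5: at [11, 41, 50, 63, 86, 99, 110, 157] ⇒ [16, 46, 55, 68, 91, 104, 115, 162]
  MvoVI GGGT/2: at [75] ⇒ [77]
  IvoIII AACTG/5: at [19, 32, 118, 126, 135, 144, 152] ⇒ [24, 37, 123, 131, 140, 149, 157]

Pooled cuts: [16, 24, 37, 46, 55, 68, 77, 91, 104, 115, 123, 131, 140, 149, 157, 162]

Fragment lengths:
  [0,16): 16 bp
  [16,24): 8 bp
  [24,37): 13 bp
  [37,46): 9 bp
  [46,55): 9 bp
  [55,68): 13 bp
  [68,77): 9 bp
  [77,91): 14 bp
  [91,104): 13 bp
  [104,115): 11 bp
  [115,123): 8 bp
  [123,131): 8 bp
  [131,140): 9 bp
  [140,149): 9 bp
  [149,157): 8 bp
  [157,162): 5 bp
  [162,185): 23 bp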